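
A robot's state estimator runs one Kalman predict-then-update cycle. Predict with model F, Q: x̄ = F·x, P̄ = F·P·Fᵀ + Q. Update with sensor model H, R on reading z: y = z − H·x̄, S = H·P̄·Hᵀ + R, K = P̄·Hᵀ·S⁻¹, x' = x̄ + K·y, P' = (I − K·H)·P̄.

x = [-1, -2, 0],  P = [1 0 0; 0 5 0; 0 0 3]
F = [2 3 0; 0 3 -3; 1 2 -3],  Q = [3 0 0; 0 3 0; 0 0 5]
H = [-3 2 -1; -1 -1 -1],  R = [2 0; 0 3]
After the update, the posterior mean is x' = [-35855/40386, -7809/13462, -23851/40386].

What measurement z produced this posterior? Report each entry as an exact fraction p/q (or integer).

x̄ = F·x = [-8, -6, -5]
P̄ = F·P·Fᵀ + Q = [52 45 32; 45 75 57; 32 57 53]
S = H·P̄·Hᵀ + R = [247 175; 175 451]
K = P̄·Hᵀ·S⁻¹ = [-21623/80772 -14713/80772; 4011/26924 -12123/26924; 9065/80772 -28949/80772]
x' − x̄ = [287233/40386, 72963/13462, 178079/40386] = K·y
y = (KᵀK)⁻¹·Kᵀ·(x' − x̄) = [-15, -17]
z = y + H·x̄ = [-15, -17] + [17, 19] = [2, 2]

z = [2, 2]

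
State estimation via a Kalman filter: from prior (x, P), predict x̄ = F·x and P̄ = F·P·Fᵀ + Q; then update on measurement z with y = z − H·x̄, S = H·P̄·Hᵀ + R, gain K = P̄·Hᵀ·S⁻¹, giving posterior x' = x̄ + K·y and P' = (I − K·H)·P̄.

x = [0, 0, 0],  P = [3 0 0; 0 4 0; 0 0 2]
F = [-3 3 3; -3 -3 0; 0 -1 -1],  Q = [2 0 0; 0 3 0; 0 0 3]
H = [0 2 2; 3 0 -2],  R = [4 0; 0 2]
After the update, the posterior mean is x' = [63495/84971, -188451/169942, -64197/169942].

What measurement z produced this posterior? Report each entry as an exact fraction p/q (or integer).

x̄ = F·x = [0, 0, 0]
P̄ = F·P·Fᵀ + Q = [83 -9 -18; -9 66 12; -18 12 9]
S = H·P̄·Hᵀ + R = [400 -246; -246 1001]
K = P̄·Hᵀ·S⁻¹ = [4014/84971 25179/84971; 71805/169942 4494/84971; 12165/169942 -4617/84971]
x' − x̄ = [63495/84971, -188451/169942, -64197/169942] = K·y
y = (KᵀK)⁻¹·Kᵀ·(x' − x̄) = [-3, 3]
z = y + H·x̄ = [-3, 3] + [0, 0] = [-3, 3]

z = [-3, 3]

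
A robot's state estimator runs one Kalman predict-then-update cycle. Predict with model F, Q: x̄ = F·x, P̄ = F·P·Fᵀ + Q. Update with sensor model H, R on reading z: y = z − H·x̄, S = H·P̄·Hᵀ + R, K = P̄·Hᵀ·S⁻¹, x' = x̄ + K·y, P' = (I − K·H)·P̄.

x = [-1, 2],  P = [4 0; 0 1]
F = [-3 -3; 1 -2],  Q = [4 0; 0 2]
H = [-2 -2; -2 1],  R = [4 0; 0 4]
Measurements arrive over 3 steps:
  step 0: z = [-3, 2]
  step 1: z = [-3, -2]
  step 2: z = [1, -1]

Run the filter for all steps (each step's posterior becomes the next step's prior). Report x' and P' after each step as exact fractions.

step 0: x' = [-417/4508, 2437/2254], P' = [1233/2254 -233/1127; -233/1127 918/1127]
step 1: x' = [2020748/1879719, 102312/626573], P' = [972046/1879719 -106648/626573; -106648/626573 478092/626573]
step 2: x' = [-3330764/33695797, -10482009/33695797], P' = [191486417/370653767 -62498168/370653767; -62498168/370653767 280659780/370653767]

step 0: x̄ = F·x = [-3, -5]
step 0: P̄ = F·P·Fᵀ + Q = [49 -6; -6 10]
step 0: y = z − H·x̄ = [-19, 1]
step 0: S = H·P̄·Hᵀ + R = [192 164; 164 234]
step 0: K = P̄·Hᵀ·S⁻¹ = [-767/4508 -733/2254; -685/2254 346/1127]
step 0: x' = x̄ + K·y = [-417/4508, 2437/2254]
step 0: P' = (I − K·H)·P̄ = [1233/2254 -233/1127; -233/1127 918/1127]
step 1: x̄ = F·x = [-13371/4508, -10165/4508]
step 1: P̄ = F·P·Fᵀ + Q = [28249/2254 5919/2254; 5919/2254 14949/2254]
step 1: y = z − H·x̄ = [-15149/1127, -25593/4508]
step 1: S = H·P̄·Hᵀ + R = [114580/1127 47468/1127; 47468/1127 113285/2254]
step 1: K = P̄·Hᵀ·S⁻¹ = [-326051/1879719 -566009/1879719; -185722/626573 172847/626573]
step 1: x' = x̄ + K·y = [2020748/1879719, 102312/626573]
step 1: P' = (I − K·H)·P̄ = [972046/1879719 -106648/626573; -106648/626573 478092/626573]
step 2: x̄ = F·x = [-2327684/626573, 1406876/1879719]
step 2: P̄ = F·P·Fᵀ + Q = [7805594/626573 1576562/626573; 1576562/626573 11748364/1879719]
step 2: y = z − H·x̄ = [-9272633/1879719, -17252699/1879719]
step 2: S = H·P̄·Hᵀ + R = [186016948/1879719 79629772/1879719; 79629772/1879719 94015624/1879719]
step 2: K = P̄·Hᵀ·S⁻¹ = [-128988249/741307534 -222735501/741307534; -109080806/370653767 101414029/370653767]
step 2: x' = x̄ + K·y = [-3330764/33695797, -10482009/33695797]
step 2: P' = (I − K·H)·P̄ = [191486417/370653767 -62498168/370653767; -62498168/370653767 280659780/370653767]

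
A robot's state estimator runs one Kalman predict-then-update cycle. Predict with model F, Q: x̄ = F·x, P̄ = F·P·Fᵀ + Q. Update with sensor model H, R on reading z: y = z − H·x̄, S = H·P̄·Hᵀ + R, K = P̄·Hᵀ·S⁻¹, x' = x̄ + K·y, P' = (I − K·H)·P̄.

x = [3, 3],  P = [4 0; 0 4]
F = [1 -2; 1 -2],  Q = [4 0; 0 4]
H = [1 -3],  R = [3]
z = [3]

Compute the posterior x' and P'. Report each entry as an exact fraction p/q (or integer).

x' = [-87/41, -71/41]
P' = [552/41 196/41; 196/41 248/123]

x̄ = F·x = [-3, -3]
P̄ = F·P·Fᵀ + Q = [24 20; 20 24]
y = z − H·x̄ = [-3]
S = H·P̄·Hᵀ + R = [123]
K = P̄·Hᵀ·S⁻¹ = [-12/41; -52/123]
x' = x̄ + K·y = [-87/41, -71/41]
P' = (I − K·H)·P̄ = [552/41 196/41; 196/41 248/123]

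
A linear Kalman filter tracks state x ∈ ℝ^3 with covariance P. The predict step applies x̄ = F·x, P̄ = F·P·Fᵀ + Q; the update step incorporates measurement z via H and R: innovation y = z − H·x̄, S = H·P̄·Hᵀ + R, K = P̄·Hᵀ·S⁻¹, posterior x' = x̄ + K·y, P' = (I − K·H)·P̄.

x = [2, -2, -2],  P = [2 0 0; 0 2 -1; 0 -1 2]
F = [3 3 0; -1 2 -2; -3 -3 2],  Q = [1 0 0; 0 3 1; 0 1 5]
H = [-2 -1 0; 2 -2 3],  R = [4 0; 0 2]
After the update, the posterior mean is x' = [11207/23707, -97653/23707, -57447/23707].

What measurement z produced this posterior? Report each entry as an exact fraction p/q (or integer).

z = [3, 2]

x̄ = F·x = [0, -2, -4]
P̄ = F·P·Fᵀ + Q = [37 12 -42; 12 29 -23; -42 -23 61]
S = H·P̄·Hᵀ + R = [229 255; 255 491]
K = P̄·Hᵀ·S⁻¹ = [-11423/23707 2263/23707; 121/23707 -5036/23707; 7781/23707 2960/23707]
x' − x̄ = [11207/23707, -50239/23707, 37381/23707] = K·y
y = (KᵀK)⁻¹·Kᵀ·(x' − x̄) = [1, 10]
z = y + H·x̄ = [1, 10] + [2, -8] = [3, 2]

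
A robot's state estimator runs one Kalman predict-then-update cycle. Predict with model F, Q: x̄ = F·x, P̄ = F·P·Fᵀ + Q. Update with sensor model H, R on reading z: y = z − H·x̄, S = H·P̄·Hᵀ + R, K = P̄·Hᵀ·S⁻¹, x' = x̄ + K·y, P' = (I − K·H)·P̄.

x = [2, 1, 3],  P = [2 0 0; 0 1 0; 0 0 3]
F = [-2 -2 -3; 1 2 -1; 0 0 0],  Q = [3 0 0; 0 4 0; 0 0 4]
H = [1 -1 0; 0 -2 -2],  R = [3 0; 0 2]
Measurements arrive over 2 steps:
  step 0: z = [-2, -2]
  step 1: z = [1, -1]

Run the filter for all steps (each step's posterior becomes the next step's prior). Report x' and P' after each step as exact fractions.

step 0: x' = [-2327/836, 20/209, 168/209], P' = [9309/1672 1233/418 -548/209; 1233/418 657/209 -584/209; -548/209 -584/209 612/209]
step 1: x' = [7016013/5169625, 1557413/5169625, 913244/5169625], P' = [22616733/5169625 12102633/5169625 -10757896/5169625; 12102633/5169625 15358158/5169625 -13651696/5169625; -10757896/5169625 -13651696/5169625 14432452/5169625]

step 0: x̄ = F·x = [-15, 1, 0]
step 0: P̄ = F·P·Fᵀ + Q = [42 1 0; 1 13 0; 0 0 4]
step 0: y = z − H·x̄ = [14, 0]
step 0: S = H·P̄·Hᵀ + R = [56 24; 24 70]
step 0: K = P̄·Hᵀ·S⁻¹ = [1459/1672 -137/418; -27/418 -73/209; 12/209 -28/209]
step 0: x' = x̄ + K·y = [-2327/836, 20/209, 168/209]
step 0: P' = (I − K·H)·P̄ = [9309/1672 1233/418 -548/209; 1233/418 657/209 -584/209; -548/209 -584/209 612/209]
step 1: x̄ = F·x = [1239/418, -2839/836, 0]
step 1: P̄ = F·P·Fᵀ + Q = [9531/418 -15737/836 0; -15737/836 89101/1672 0; 0 0 4]
step 1: y = z − H·x̄ = [-4481/836, -3257/418]
step 1: S = H·P̄·Hᵀ + R = [195189/1672 120575/836; 120575/836 96625/418]
step 1: K = P̄·Hᵀ·S⁻¹ = [140188/206785 -1344737/5169625; -43407/206785 -1706462/5169625; 38584/206785 -780756/5169625]
step 1: x' = x̄ + K·y = [7016013/5169625, 1557413/5169625, 913244/5169625]
step 1: P' = (I − K·H)·P̄ = [22616733/5169625 12102633/5169625 -10757896/5169625; 12102633/5169625 15358158/5169625 -13651696/5169625; -10757896/5169625 -13651696/5169625 14432452/5169625]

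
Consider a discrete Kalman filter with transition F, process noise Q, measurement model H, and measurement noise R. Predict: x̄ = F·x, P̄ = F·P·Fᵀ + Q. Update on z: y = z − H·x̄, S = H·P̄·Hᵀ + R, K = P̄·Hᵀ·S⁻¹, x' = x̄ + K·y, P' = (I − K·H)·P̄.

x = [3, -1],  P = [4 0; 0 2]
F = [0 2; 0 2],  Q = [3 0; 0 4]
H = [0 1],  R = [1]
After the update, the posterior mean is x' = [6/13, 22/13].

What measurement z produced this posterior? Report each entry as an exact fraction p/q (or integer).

z = [2]

x̄ = F·x = [-2, -2]
P̄ = F·P·Fᵀ + Q = [11 8; 8 12]
S = H·P̄·Hᵀ + R = [13]
K = P̄·Hᵀ·S⁻¹ = [8/13; 12/13]
x' − x̄ = [32/13, 48/13] = K·y
y = (KᵀK)⁻¹·Kᵀ·(x' − x̄) = [4]
z = y + H·x̄ = [4] + [-2] = [2]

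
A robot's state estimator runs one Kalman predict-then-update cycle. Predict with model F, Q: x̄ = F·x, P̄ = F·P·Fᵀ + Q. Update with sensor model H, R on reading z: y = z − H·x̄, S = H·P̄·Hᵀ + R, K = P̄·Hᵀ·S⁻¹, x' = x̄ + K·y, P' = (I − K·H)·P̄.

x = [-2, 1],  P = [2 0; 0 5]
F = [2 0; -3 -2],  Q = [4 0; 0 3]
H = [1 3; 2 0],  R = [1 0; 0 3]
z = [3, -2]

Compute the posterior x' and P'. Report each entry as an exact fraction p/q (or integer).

x' = [-2656/2251, 6269/4502]
P' = [1572/2251 -528/2251; -528/2251 853/4502]

x̄ = F·x = [-4, 4]
P̄ = F·P·Fᵀ + Q = [12 -12; -12 41]
y = z − H·x̄ = [-5, 6]
S = H·P̄·Hᵀ + R = [310 -48; -48 51]
K = P̄·Hᵀ·S⁻¹ = [-12/2251 1048/2251; 1503/4502 -352/2251]
x' = x̄ + K·y = [-2656/2251, 6269/4502]
P' = (I − K·H)·P̄ = [1572/2251 -528/2251; -528/2251 853/4502]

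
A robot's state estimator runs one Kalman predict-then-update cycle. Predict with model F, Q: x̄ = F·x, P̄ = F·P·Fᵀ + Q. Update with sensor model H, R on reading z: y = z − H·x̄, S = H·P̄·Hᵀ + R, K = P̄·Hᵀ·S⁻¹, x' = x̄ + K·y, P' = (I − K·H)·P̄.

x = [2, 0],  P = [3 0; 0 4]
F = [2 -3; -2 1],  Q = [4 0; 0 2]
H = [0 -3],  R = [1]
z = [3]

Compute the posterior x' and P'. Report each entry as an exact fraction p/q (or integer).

x̄ = F·x = [4, -4]
P̄ = F·P·Fᵀ + Q = [52 -24; -24 18]
y = z − H·x̄ = [-9]
S = H·P̄·Hᵀ + R = [163]
K = P̄·Hᵀ·S⁻¹ = [72/163; -54/163]
x' = x̄ + K·y = [4/163, -166/163]
P' = (I − K·H)·P̄ = [3292/163 -24/163; -24/163 18/163]

x' = [4/163, -166/163]
P' = [3292/163 -24/163; -24/163 18/163]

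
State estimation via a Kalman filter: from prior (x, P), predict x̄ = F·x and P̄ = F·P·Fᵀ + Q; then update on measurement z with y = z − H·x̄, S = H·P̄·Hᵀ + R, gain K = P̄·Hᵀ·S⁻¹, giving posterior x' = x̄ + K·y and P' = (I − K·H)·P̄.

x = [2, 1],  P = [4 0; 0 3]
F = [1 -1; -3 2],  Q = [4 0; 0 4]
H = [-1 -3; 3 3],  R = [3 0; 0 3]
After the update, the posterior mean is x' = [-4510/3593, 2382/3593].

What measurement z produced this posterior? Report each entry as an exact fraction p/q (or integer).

z = [-1, -2]

x̄ = F·x = [1, -4]
P̄ = F·P·Fᵀ + Q = [11 -18; -18 52]
S = H·P̄·Hᵀ + R = [374 -285; -285 246]
K = P̄·Hᵀ·S⁻¹ = [1531/3593 1467/3593; -1626/3593 -394/3593]
x' − x̄ = [-8103/3593, 16754/3593] = K·y
y = (KᵀK)⁻¹·Kᵀ·(x' − x̄) = [-12, 7]
z = y + H·x̄ = [-12, 7] + [11, -9] = [-1, -2]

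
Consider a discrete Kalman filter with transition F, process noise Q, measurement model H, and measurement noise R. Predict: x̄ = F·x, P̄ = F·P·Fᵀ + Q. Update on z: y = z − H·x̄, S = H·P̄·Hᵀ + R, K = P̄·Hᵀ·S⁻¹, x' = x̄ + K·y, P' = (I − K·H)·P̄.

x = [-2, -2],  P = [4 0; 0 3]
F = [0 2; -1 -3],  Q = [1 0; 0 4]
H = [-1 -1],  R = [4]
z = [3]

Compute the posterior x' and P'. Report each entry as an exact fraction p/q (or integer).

x' = [-29/16, 9/16]
P' = [183/16 -203/16; -203/16 271/16]

x̄ = F·x = [-4, 8]
P̄ = F·P·Fᵀ + Q = [13 -18; -18 35]
y = z − H·x̄ = [7]
S = H·P̄·Hᵀ + R = [16]
K = P̄·Hᵀ·S⁻¹ = [5/16; -17/16]
x' = x̄ + K·y = [-29/16, 9/16]
P' = (I − K·H)·P̄ = [183/16 -203/16; -203/16 271/16]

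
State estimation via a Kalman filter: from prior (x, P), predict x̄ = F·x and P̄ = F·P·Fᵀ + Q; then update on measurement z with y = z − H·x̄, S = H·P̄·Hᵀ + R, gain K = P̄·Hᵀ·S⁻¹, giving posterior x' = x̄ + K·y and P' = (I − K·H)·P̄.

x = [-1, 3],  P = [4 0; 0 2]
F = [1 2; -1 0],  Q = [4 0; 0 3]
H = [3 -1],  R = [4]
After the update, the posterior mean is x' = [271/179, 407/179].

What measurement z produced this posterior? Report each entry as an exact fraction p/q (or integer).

x̄ = F·x = [5, 1]
P̄ = F·P·Fᵀ + Q = [16 -4; -4 7]
S = H·P̄·Hᵀ + R = [179]
K = P̄·Hᵀ·S⁻¹ = [52/179; -19/179]
x' − x̄ = [-624/179, 228/179] = K·y
y = (KᵀK)⁻¹·Kᵀ·(x' − x̄) = [-12]
z = y + H·x̄ = [-12] + [14] = [2]

z = [2]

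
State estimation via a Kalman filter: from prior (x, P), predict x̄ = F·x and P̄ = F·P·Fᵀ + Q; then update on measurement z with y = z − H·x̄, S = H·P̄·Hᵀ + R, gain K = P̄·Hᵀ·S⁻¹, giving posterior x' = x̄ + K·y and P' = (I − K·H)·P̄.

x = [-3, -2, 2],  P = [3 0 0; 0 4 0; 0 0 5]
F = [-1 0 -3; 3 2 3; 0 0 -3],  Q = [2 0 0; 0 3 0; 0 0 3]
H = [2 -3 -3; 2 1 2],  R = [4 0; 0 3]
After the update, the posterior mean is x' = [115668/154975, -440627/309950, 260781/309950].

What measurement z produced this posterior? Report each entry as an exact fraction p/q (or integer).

x̄ = F·x = [-3, -7, -6]
P̄ = F·P·Fᵀ + Q = [50 -54 45; -54 91 -45; 45 -45 48]
S = H·P̄·Hᵀ + R = [753 170; 170 450]
K = P̄·Hᵀ·S⁻¹ = [3403/30995 40409/154975; -9251/30995 -38751/309950; 1248/30995 92403/309950]
x' − x̄ = [580593/154975, 1729023/309950, 2120481/309950] = K·y
y = (KᵀK)⁻¹·Kᵀ·(x' − x̄) = [-30, 27]
z = y + H·x̄ = [-30, 27] + [33, -25] = [3, 2]

z = [3, 2]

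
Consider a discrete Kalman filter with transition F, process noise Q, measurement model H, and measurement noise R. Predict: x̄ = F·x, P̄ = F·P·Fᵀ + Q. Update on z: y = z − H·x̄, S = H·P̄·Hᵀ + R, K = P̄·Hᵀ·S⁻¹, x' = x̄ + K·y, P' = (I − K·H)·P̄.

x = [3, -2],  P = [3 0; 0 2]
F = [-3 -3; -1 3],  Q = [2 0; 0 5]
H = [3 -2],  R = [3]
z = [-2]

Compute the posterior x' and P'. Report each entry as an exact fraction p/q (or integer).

x̄ = F·x = [-3, -9]
P̄ = F·P·Fᵀ + Q = [47 -9; -9 26]
y = z − H·x̄ = [-11]
S = H·P̄·Hᵀ + R = [638]
K = P̄·Hᵀ·S⁻¹ = [159/638; -79/638]
x' = x̄ + K·y = [-333/58, -443/58]
P' = (I − K·H)·P̄ = [4705/638 6819/638; 6819/638 10347/638]

x' = [-333/58, -443/58]
P' = [4705/638 6819/638; 6819/638 10347/638]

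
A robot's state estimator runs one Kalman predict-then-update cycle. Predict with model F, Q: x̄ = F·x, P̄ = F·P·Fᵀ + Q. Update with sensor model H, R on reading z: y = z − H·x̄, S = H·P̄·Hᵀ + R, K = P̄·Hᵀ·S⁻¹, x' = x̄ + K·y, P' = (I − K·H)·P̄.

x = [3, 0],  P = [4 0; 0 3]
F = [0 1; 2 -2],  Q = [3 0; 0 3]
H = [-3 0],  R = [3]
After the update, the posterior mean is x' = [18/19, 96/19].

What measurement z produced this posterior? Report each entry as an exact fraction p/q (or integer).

x̄ = F·x = [0, 6]
P̄ = F·P·Fᵀ + Q = [6 -6; -6 31]
S = H·P̄·Hᵀ + R = [57]
K = P̄·Hᵀ·S⁻¹ = [-6/19; 6/19]
x' − x̄ = [18/19, -18/19] = K·y
y = (KᵀK)⁻¹·Kᵀ·(x' − x̄) = [-3]
z = y + H·x̄ = [-3] + [0] = [-3]

z = [-3]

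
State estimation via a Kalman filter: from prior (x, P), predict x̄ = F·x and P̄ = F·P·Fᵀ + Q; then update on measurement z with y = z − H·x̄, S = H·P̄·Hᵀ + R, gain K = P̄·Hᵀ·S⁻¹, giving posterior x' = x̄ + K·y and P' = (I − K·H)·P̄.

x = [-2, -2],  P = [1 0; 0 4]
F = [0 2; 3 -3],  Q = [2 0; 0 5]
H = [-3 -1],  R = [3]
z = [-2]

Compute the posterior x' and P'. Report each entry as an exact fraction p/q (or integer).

x' = [136/71, -308/71]
P' = [378/71 -1044/71; -1044/71 3066/71]

x̄ = F·x = [-4, 0]
P̄ = F·P·Fᵀ + Q = [18 -24; -24 50]
y = z − H·x̄ = [-14]
S = H·P̄·Hᵀ + R = [71]
K = P̄·Hᵀ·S⁻¹ = [-30/71; 22/71]
x' = x̄ + K·y = [136/71, -308/71]
P' = (I − K·H)·P̄ = [378/71 -1044/71; -1044/71 3066/71]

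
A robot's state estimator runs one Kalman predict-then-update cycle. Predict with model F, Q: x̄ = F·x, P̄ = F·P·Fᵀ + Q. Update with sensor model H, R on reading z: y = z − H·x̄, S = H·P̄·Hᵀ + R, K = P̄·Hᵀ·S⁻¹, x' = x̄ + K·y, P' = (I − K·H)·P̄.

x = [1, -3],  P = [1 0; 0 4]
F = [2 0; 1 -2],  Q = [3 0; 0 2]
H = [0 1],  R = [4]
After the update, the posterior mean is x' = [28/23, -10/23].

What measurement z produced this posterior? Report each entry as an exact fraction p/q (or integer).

z = [-2]

x̄ = F·x = [2, 7]
P̄ = F·P·Fᵀ + Q = [7 2; 2 19]
S = H·P̄·Hᵀ + R = [23]
K = P̄·Hᵀ·S⁻¹ = [2/23; 19/23]
x' − x̄ = [-18/23, -171/23] = K·y
y = (KᵀK)⁻¹·Kᵀ·(x' − x̄) = [-9]
z = y + H·x̄ = [-9] + [7] = [-2]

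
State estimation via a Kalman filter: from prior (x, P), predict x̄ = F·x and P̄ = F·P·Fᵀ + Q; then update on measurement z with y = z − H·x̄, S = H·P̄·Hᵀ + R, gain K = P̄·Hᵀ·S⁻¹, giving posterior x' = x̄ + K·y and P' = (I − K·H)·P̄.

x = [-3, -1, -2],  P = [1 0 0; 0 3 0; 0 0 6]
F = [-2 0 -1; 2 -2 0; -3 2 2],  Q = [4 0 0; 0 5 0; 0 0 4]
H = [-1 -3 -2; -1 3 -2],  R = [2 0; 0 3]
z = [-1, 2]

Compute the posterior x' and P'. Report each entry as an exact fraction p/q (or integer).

x̄ = F·x = [8, -4, 3]
P̄ = F·P·Fᵀ + Q = [14 -4 -6; -4 21 -18; -6 -18 49]
y = z − H·x̄ = [1, 28]
S = H·P̄·Hᵀ + R = [137 -3; -3 618]
K = P̄·Hᵀ·S⁻¹ = [2046/28219 -1888/84657; -4635/28219 14042/84657; -7974/28219 -20116/84657]
x' = x̄ + K·y = [630530/84657, 40643/84657, -333199/84657]
P' = (I − K·H)·P̄ = [1097386/84657 -2990/84657 -550346/84657; -2990/84657 11656/84657 -2084/84657; -550346/84657 -2084/84657 302221/84657]

x' = [630530/84657, 40643/84657, -333199/84657]
P' = [1097386/84657 -2990/84657 -550346/84657; -2990/84657 11656/84657 -2084/84657; -550346/84657 -2084/84657 302221/84657]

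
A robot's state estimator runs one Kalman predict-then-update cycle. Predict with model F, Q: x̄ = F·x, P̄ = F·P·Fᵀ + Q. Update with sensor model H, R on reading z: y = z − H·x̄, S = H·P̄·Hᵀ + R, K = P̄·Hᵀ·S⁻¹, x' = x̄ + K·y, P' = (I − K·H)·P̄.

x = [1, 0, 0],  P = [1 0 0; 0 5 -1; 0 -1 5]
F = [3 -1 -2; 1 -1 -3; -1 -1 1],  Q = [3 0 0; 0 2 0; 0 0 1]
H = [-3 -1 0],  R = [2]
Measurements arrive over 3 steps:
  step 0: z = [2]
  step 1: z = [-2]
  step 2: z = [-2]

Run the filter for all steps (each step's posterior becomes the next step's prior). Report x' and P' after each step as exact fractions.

step 0: x̄ = F·x = [3, 1, -1]
step 0: P̄ = F·P·Fᵀ + Q = [33 33 -9; 33 47 -13; -9 -13 14]
step 0: y = z − H·x̄ = [12]
step 0: S = H·P̄·Hᵀ + R = [544]
step 0: K = P̄·Hᵀ·S⁻¹ = [-33/136; -73/272; 5/68]
step 0: x' = x̄ + K·y = [3/34, -151/68, -2/17]
step 0: P' = (I − K·H)·P̄ = [33/34 -165/68 12/17; -165/68 1063/136 -77/34; 12/17 -77/34 188/17]
step 1: x̄ = F·x = [185/68, 181/68, 137/68]
step 1: P̄ = F·P·Fᵀ + Q = [8271/136 9207/136 -1509/136; 9207/136 13239/136 -3813/136; -1509/136 -3813/136 2599/136]
step 1: y = z − H·x̄ = [150/17]
step 1: S = H·P̄·Hᵀ + R = [17899/17]
step 1: K = P̄·Hᵀ·S⁻¹ = [-1215/5114; -10215/35798; 2085/35798]
step 1: x' = x̄ + K·y = [6385/10228, 10307/71596, 181039/71596]
step 1: P' = (I − K·H)·P̄ = [28341/20456 -75303/20456 71061/20456; -75303/20456 1663083/143192 -1508961/143192; 71061/20456 -1508961/143192 2225003/143192]
step 2: x̄ = F·x = [-59575/17899, -508729/71596, 126037/71596]
step 2: P̄ = F·P·Fᵀ + Q = [491989/17899 1175061/35798 -337417/35798; 1175061/35798 11188795/143192 -6238527/143192; -337417/35798 -6238527/143192 5198491/143192]
step 2: y = z − H·x̄ = [-1366821/71596]
step 2: S = H·P̄·Hᵀ + R = [75099851/143192]
step 2: K = P̄·Hᵀ·S⁻¹ = [-16507980/75099851; -25289527/75099851; 10287531/75099851]
step 2: x' = x̄ + K·y = [65187430/75099851, -50829872/75099851, -64191484/75099851]
step 2: P' = (I − K·H)·P̄ = [161133311/75099851 -450383973/75099851 478144661/75099851; -450383973/75099851 1401730973/75099851 -1455009045/75099851; 478144661/75099851 -1455009045/75099851 1987349890/75099851]

step 0: x' = [3/34, -151/68, -2/17], P' = [33/34 -165/68 12/17; -165/68 1063/136 -77/34; 12/17 -77/34 188/17]
step 1: x' = [6385/10228, 10307/71596, 181039/71596], P' = [28341/20456 -75303/20456 71061/20456; -75303/20456 1663083/143192 -1508961/143192; 71061/20456 -1508961/143192 2225003/143192]
step 2: x' = [65187430/75099851, -50829872/75099851, -64191484/75099851], P' = [161133311/75099851 -450383973/75099851 478144661/75099851; -450383973/75099851 1401730973/75099851 -1455009045/75099851; 478144661/75099851 -1455009045/75099851 1987349890/75099851]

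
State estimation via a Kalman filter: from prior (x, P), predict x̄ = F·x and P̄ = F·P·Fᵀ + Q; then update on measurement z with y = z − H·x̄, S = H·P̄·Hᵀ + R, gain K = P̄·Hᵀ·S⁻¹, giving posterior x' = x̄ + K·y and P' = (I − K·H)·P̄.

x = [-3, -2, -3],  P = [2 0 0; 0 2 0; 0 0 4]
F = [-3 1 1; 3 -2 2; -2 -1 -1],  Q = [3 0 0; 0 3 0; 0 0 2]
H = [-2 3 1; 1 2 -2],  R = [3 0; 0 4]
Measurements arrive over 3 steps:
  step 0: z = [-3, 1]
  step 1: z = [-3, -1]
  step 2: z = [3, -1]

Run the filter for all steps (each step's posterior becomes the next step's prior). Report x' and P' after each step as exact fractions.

step 0: x' = [247123/51038, 116035/102076, 85978/25519], P' = [181253/25519 131147/51038 146830/25519; 131147/51038 120177/102076 52973/25519; 146830/25519 52973/25519 136784/25519]
step 1: x' = [1535402073/9263487719, -6953042036/9263487719, -62000004/9263487719], P' = [28415689980/9263487719 9457135078/9263487719 22052645898/9263487719; 9457135078/9263487719 5402194924/9263487719 7158096989/9263487719; 22052645898/9263487719 7158096989/9263487719 23210399382/9263487719]
step 2: x' = [-16651162077821/92756908392923, 53018930490531/92756908392923, 97122715425710/92756908392923], P' = [276469981318627/92756908392923 184268676084111/185513816785846 213292395183719/92756908392923; 184268676084111/185513816785846 213105869964847/371027633571692 138633556553259/185513816785846; 213292395183719/92756908392923 138633556553259/185513816785846 225177643283053/92756908392923]

step 0: x̄ = F·x = [4, -11, 11]
step 0: P̄ = F·P·Fᵀ + Q = [27 -14 6; -14 45 -16; 6 -16 16]
step 0: y = z − H·x̄ = [27, 41]
step 0: S = H·P̄·Hᵀ + R = [580 292; 292 323]
step 0: K = P̄·Hᵀ·S⁻¹ = [-12637/51038 4685/25519; 15945/102076 4929/25519; 681/25519 -5198/25519]
step 0: x' = x̄ + K·y = [247123/51038, 116035/102076, 85978/25519]
step 0: P' = (I − K·H)·P̄ = [181253/25519 131147/51038 146830/25519; 131147/51038 120177/102076 52973/25519; 146830/25519 52973/25519 136784/25519]
step 1: x̄ = F·x = [-1022791/102076, 484623/25519, -1448439/102076]
step 1: P̄ = F·P·Fᵀ + Q = [2824749/102076 -1268126/25519 4108589/102076; -1268126/25519 2926441/25519 -2263234/25519; 4108589/102076 -2263234/25519 7593753/102076]
step 1: y = z − H·x̄ = [-6718847/102076, -5853147/102076]
step 1: S = H·P̄·Hᵀ + R = [114668929/102076 111224773/102076; 111224773/102076 116130237/102076]
step 1: K = P̄·Hᵀ·S⁻¹ = [-2135776276/9263487719 27798865/319430611; 1483470535/9263487719 51252853/319430611; 193132851/9263487719 -86654818/319430611]
step 1: x' = x̄ + K·y = [1535402073/9263487719, -6953042036/9263487719, -62000004/9263487719]
step 1: P' = (I − K·H)·P̄ = [28415689980/9263487719 9457135078/9263487719 22052645898/9263487719; 9457135078/9263487719 5402194924/9263487719 7158096989/9263487719; 22052645898/9263487719 7158096989/9263487719 23210399382/9263487719]
step 2: x̄ = F·x = [-11621248259/9263487719, 18388290283/9263487719, 3944237894/9263487719]
step 2: P̄ = F·P·Fᵀ + Q = [137401775405/9263487719 -201168522896/9263487719 159075132572/9263487719; -201168522896/9263487719 491863404129/9263487719 -351021935004/9263487719; 159075132572/9263487719 -351021935004/9263487719 301157647546/9263487719]
step 2: y = z − H·x̄ = [-54561142104/9263487719, -26530344238/9263487719]
step 2: S = H·P̄·Hᵀ + R = [4976915983924/9263487719 4474693504644/9263487719; 4474693504644/9263487719 4713740791141/9263487719]
step 2: K = P̄·Hᵀ·S⁻¹ = [-42163035551579/185513816785846 8538466758825/92756908392923; 59836672888205/371027633571692 15013429117805/92756908392923; 4362125163669/185513816785846 -24607333707282/92756908392923]
step 2: x' = x̄ + K·y = [-16651162077821/92756908392923, 53018930490531/92756908392923, 97122715425710/92756908392923]
step 2: P' = (I − K·H)·P̄ = [276469981318627/92756908392923 184268676084111/185513816785846 213292395183719/92756908392923; 184268676084111/185513816785846 213105869964847/371027633571692 138633556553259/185513816785846; 213292395183719/92756908392923 138633556553259/185513816785846 225177643283053/92756908392923]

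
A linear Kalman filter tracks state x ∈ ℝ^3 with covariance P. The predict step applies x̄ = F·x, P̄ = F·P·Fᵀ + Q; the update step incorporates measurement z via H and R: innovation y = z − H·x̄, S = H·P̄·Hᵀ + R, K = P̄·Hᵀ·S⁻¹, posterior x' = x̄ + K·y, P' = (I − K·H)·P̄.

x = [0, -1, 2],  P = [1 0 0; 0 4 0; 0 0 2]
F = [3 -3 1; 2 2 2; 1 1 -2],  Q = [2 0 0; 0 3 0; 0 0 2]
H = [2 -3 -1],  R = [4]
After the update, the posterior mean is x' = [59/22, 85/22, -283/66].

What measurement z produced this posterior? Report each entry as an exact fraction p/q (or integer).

z = [-2]

x̄ = F·x = [5, 2, -5]
P̄ = F·P·Fᵀ + Q = [49 -14 -13; -14 31 2; -13 2 15]
S = H·P̄·Hᵀ + R = [726]
K = P̄·Hᵀ·S⁻¹ = [51/242; -41/242; -47/726]
x' − x̄ = [-51/22, 41/22, 47/66] = K·y
y = (KᵀK)⁻¹·Kᵀ·(x' − x̄) = [-11]
z = y + H·x̄ = [-11] + [9] = [-2]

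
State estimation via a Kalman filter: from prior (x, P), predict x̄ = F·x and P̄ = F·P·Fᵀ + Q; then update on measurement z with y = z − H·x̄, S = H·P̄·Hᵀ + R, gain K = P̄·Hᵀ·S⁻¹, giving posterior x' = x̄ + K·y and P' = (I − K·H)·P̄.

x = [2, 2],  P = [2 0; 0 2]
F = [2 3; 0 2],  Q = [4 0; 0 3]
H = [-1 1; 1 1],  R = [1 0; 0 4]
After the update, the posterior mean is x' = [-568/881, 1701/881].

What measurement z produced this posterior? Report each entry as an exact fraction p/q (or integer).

z = [3, 1]

x̄ = F·x = [10, 4]
P̄ = F·P·Fᵀ + Q = [30 12; 12 11]
S = H·P̄·Hᵀ + R = [18 -19; -19 69]
K = P̄·Hᵀ·S⁻¹ = [-444/881 414/881; 368/881 395/881]
x' − x̄ = [-9378/881, -1823/881] = K·y
y = (KᵀK)⁻¹·Kᵀ·(x' − x̄) = [9, -13]
z = y + H·x̄ = [9, -13] + [-6, 14] = [3, 1]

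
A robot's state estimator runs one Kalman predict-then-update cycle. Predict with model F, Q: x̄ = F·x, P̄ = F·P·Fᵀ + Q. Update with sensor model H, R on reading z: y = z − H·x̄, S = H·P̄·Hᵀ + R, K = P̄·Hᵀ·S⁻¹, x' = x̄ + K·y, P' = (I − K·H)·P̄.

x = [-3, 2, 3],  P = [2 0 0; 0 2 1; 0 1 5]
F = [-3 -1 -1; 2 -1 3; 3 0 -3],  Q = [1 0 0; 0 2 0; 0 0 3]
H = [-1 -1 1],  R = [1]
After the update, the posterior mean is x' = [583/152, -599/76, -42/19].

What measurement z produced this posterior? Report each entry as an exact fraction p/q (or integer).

x̄ = F·x = [4, 1, -18]
P̄ = F·P·Fᵀ + Q = [28 -27 0; -27 51 -30; 0 -30 66]
S = H·P̄·Hᵀ + R = [152]
K = P̄·Hᵀ·S⁻¹ = [-1/152; -27/76; 12/19]
x' − x̄ = [-25/152, -675/76, 300/19] = K·y
y = (KᵀK)⁻¹·Kᵀ·(x' − x̄) = [25]
z = y + H·x̄ = [25] + [-23] = [2]

z = [2]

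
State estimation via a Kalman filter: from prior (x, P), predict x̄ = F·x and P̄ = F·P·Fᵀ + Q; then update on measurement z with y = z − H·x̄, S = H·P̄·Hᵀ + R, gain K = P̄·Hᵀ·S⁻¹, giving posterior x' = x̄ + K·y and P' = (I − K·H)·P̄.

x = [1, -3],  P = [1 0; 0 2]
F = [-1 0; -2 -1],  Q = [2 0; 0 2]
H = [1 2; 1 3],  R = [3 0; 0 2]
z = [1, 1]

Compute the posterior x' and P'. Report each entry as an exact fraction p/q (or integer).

x̄ = F·x = [-1, 1]
P̄ = F·P·Fᵀ + Q = [3 2; 2 8]
y = z − H·x̄ = [0, -1]
S = H·P̄·Hᵀ + R = [46 61; 61 89]
K = P̄·Hᵀ·S⁻¹ = [74/373 -13/373; 16/373 98/373]
x' = x̄ + K·y = [-360/373, 275/373]
P' = (I − K·H)·P̄ = [718/373 -248/373; -248/373 148/373]

x' = [-360/373, 275/373]
P' = [718/373 -248/373; -248/373 148/373]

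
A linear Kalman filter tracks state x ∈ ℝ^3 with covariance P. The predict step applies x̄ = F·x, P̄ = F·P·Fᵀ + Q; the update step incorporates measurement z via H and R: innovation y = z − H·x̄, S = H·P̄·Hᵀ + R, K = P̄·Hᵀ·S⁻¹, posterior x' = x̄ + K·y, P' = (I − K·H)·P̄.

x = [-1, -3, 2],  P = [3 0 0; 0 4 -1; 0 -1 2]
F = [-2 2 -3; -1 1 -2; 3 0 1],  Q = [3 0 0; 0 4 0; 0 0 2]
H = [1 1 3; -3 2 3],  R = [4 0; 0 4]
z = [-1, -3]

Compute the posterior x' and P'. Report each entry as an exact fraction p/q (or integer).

x' = [38986/140483, -31494/140483, -72533/140483]
P' = [151310/140483 284392/140483 -91430/140483; 284392/140483 957256/140483 -380820/140483; -91430/140483 -380820/140483 189426/140483]

x̄ = F·x = [-10, -6, -1]
P̄ = F·P·Fᵀ + Q = [61 33 -26; 33 23 -14; -26 -14 31]
y = z − H·x̄ = [18, -18]
S = H·P̄·Hᵀ + R = [193 139; 139 828]
K = P̄·Hᵀ·S⁻¹ = [40353/140483 -39859/140483; 24797/140483 -20281/140483; 24007/140483 20232/140483]
x' = x̄ + K·y = [38986/140483, -31494/140483, -72533/140483]
P' = (I − K·H)·P̄ = [151310/140483 284392/140483 -91430/140483; 284392/140483 957256/140483 -380820/140483; -91430/140483 -380820/140483 189426/140483]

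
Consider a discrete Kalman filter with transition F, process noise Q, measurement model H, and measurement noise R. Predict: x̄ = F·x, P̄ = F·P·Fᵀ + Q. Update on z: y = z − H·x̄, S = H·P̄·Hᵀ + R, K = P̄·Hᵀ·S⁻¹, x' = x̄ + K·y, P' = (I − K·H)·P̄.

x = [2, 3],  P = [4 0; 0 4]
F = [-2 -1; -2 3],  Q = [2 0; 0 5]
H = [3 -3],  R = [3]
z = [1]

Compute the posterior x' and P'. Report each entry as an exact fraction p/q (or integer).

x' = [-416/107, -891/214]
P' = [1868/107 1859/107; 1859/107 3771/214]

x̄ = F·x = [-7, 5]
P̄ = F·P·Fᵀ + Q = [22 4; 4 57]
y = z − H·x̄ = [37]
S = H·P̄·Hᵀ + R = [642]
K = P̄·Hᵀ·S⁻¹ = [9/107; -53/214]
x' = x̄ + K·y = [-416/107, -891/214]
P' = (I − K·H)·P̄ = [1868/107 1859/107; 1859/107 3771/214]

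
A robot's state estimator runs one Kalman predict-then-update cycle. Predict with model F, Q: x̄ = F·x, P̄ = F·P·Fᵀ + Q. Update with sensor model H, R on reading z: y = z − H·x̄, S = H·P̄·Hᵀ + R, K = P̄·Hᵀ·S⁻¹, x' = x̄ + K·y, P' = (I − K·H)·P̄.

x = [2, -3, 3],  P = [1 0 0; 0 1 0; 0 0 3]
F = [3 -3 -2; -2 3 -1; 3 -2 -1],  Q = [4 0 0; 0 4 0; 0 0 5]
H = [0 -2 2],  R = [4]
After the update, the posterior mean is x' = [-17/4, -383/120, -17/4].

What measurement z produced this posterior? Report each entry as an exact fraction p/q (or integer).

x̄ = F·x = [9, -16, 9]
P̄ = F·P·Fᵀ + Q = [34 -9 21; -9 20 -9; 21 -9 21]
S = H·P̄·Hᵀ + R = [240]
K = P̄·Hᵀ·S⁻¹ = [1/4; -29/120; 1/4]
x' − x̄ = [-53/4, 1537/120, -53/4] = K·y
y = (KᵀK)⁻¹·Kᵀ·(x' − x̄) = [-53]
z = y + H·x̄ = [-53] + [50] = [-3]

z = [-3]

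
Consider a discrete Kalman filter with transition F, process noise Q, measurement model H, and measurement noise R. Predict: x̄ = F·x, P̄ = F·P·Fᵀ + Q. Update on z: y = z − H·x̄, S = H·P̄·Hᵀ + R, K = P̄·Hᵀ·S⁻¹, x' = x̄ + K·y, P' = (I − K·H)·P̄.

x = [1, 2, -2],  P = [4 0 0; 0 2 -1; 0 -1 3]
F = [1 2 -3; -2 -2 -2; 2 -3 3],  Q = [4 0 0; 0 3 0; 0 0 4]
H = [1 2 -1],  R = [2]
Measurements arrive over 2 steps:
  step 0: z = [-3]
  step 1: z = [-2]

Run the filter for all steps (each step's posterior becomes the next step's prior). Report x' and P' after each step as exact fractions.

step 0: x' = [716/111, -214/37, -245/111], P' = [14219/444 -707/37 -2951/444; -707/37 559/37 397/37; -2951/444 397/37 6923/444]
step 1: x' = [2591167/758711, 5119942/758711, 14360873/758711], P' = [29956510/758711 13042452/758711 55833782/758711; 13042452/758711 12027825/758711 36699606/758711; 55833782/758711 36699606/758711 129744016/758711]

step 0: x̄ = F·x = [11, -2, -10]
step 0: P̄ = F·P·Fᵀ + Q = [55 0 -46; 0 31 -22; -46 -22 83]
step 0: y = z − H·x̄ = [-20]
step 0: S = H·P̄·Hᵀ + R = [444]
step 0: K = P̄·Hᵀ·S⁻¹ = [101/444; 7/37; -173/444]
step 0: x' = x̄ + K·y = [716/111, -214/37, -245/111]
step 0: P' = (I − K·H)·P̄ = [14219/444 -707/37 -2951/444; -707/37 559/37 397/37; -2951/444 397/37 6923/444]
step 1: x̄ = F·x = [167/111, 114/37, 2623/111]
step 1: P̄ = F·P·Fᵀ + Q = [7934/111 2908/37 -572/111; 2908/37 4947/37 -3802/37; -572/111 -3802/37 161975/444]
step 1: y = z − H·x̄ = [1550/111]
step 1: S = H·P̄·Hᵀ + R = [758711/444]
step 1: K = P̄·Hᵀ·S⁻¹ = [103816/758711; 199248/758711; -255511/758711]
step 1: x' = x̄ + K·y = [2591167/758711, 5119942/758711, 14360873/758711]
step 1: P' = (I − K·H)·P̄ = [29956510/758711 13042452/758711 55833782/758711; 13042452/758711 12027825/758711 36699606/758711; 55833782/758711 36699606/758711 129744016/758711]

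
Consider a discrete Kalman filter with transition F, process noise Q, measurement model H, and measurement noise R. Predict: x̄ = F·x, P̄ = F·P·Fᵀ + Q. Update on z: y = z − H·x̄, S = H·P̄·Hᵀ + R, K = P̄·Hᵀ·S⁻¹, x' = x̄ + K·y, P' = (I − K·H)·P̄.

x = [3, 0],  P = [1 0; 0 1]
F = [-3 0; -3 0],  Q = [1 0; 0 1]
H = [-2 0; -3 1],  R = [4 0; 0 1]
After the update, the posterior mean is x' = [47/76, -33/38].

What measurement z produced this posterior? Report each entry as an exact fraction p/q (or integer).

x̄ = F·x = [-9, -9]
P̄ = F·P·Fᵀ + Q = [10 9; 9 10]
S = H·P̄·Hᵀ + R = [44 42; 42 47]
K = P̄·Hᵀ·S⁻¹ = [-29/152 -21/76; -33/76 1/38]
x' − x̄ = [731/76, 309/38] = K·y
y = (KᵀK)⁻¹·Kᵀ·(x' − x̄) = [-20, -21]
z = y + H·x̄ = [-20, -21] + [18, 18] = [-2, -3]

z = [-2, -3]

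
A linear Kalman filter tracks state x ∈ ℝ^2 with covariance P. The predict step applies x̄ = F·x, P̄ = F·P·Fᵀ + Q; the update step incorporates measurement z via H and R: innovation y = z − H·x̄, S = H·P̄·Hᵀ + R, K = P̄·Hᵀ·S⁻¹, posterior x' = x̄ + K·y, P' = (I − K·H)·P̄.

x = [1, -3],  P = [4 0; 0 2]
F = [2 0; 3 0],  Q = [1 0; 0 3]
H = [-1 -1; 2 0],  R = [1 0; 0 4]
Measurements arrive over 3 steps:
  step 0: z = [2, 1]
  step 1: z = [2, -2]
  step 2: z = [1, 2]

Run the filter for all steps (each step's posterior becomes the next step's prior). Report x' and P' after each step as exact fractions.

step 0: x' = [-25/209, -657/418], P' = [104/209 -63/209; -63/209 213/209]
step 1: x' = [-83/97, -108/97], P' = [3436/7081 -2187/7081; -2187/7081 7185/7081]
step 2: x' = [42488/235529, -257142/235529], P' = [114224/235529 -72783/235529; -72783/235529 238965/235529]

step 0: x̄ = F·x = [2, 3]
step 0: P̄ = F·P·Fᵀ + Q = [17 24; 24 39]
step 0: y = z − H·x̄ = [7, -3]
step 0: S = H·P̄·Hᵀ + R = [105 -82; -82 72]
step 0: K = P̄·Hᵀ·S⁻¹ = [-41/209 52/209; -150/209 -63/418]
step 0: x' = x̄ + K·y = [-25/209, -657/418]
step 0: P' = (I − K·H)·P̄ = [104/209 -63/209; -63/209 213/209]
step 1: x̄ = F·x = [-50/209, -75/209]
step 1: P̄ = F·P·Fᵀ + Q = [625/209 624/209; 624/209 1563/209]
step 1: y = z − H·x̄ = [293/209, -318/209]
step 1: S = H·P̄·Hᵀ + R = [3645/209 -2498/209; -2498/209 3336/209]
step 1: K = P̄·Hᵀ·S⁻¹ = [-1249/7081 1718/7081; -4998/7081 -2187/14162]
step 1: x' = x̄ + K·y = [-83/97, -108/97]
step 1: P' = (I − K·H)·P̄ = [3436/7081 -2187/7081; -2187/7081 7185/7081]
step 2: x̄ = F·x = [-166/97, -249/97]
step 2: P̄ = F·P·Fᵀ + Q = [20825/7081 20616/7081; 20616/7081 52167/7081]
step 2: y = z − H·x̄ = [-318/97, 526/97]
step 2: S = H·P̄·Hᵀ + R = [121305/7081 -82882/7081; -82882/7081 111624/7081]
step 2: K = P̄·Hᵀ·S⁻¹ = [-41441/235529 57112/235529; -166182/235529 -72783/471058]
step 2: x' = x̄ + K·y = [42488/235529, -257142/235529]
step 2: P' = (I − K·H)·P̄ = [114224/235529 -72783/235529; -72783/235529 238965/235529]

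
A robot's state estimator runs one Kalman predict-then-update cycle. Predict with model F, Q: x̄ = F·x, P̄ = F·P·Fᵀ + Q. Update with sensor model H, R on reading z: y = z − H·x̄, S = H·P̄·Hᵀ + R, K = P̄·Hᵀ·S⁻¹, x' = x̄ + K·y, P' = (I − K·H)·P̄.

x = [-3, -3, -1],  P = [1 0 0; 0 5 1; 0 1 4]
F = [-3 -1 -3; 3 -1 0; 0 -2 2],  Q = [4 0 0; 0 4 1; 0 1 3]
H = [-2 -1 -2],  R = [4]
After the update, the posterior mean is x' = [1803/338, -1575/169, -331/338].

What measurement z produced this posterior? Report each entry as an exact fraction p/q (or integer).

z = [1]

x̄ = F·x = [15, -6, 4]
P̄ = F·P·Fᵀ + Q = [60 -1 -10; -1 18 9; -10 9 31]
S = H·P̄·Hᵀ + R = [338]
K = P̄·Hᵀ·S⁻¹ = [-99/338; -17/169; -51/338]
x' − x̄ = [-3267/338, -561/169, -1683/338] = K·y
y = (KᵀK)⁻¹·Kᵀ·(x' − x̄) = [33]
z = y + H·x̄ = [33] + [-32] = [1]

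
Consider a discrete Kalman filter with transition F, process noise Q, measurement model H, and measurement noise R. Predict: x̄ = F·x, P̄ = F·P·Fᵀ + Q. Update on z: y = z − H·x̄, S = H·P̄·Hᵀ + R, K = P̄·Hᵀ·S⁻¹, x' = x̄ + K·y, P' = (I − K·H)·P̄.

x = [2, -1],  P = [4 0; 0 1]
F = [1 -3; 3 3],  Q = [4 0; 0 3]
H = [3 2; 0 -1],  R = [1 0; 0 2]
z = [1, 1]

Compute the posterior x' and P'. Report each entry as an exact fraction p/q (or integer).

x' = [9031/8075, -9219/8075]
P' = [7297/8075 -9678/8075; -9678/8075 14622/8075]

x̄ = F·x = [5, 3]
P̄ = F·P·Fᵀ + Q = [17 3; 3 48]
y = z − H·x̄ = [-20, 4]
S = H·P̄·Hᵀ + R = [382 -105; -105 50]
K = P̄·Hᵀ·S⁻¹ = [507/1615 4839/8075; 42/1615 -7311/8075]
x' = x̄ + K·y = [9031/8075, -9219/8075]
P' = (I − K·H)·P̄ = [7297/8075 -9678/8075; -9678/8075 14622/8075]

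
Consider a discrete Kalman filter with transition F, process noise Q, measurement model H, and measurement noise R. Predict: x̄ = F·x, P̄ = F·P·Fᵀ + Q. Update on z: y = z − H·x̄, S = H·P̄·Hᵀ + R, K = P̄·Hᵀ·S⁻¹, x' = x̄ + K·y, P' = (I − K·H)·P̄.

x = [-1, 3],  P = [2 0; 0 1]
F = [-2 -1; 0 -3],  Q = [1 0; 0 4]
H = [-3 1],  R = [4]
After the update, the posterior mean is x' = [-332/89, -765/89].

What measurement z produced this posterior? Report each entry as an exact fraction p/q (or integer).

z = [3]

x̄ = F·x = [-1, -9]
P̄ = F·P·Fᵀ + Q = [10 3; 3 13]
S = H·P̄·Hᵀ + R = [89]
K = P̄·Hᵀ·S⁻¹ = [-27/89; 4/89]
x' − x̄ = [-243/89, 36/89] = K·y
y = (KᵀK)⁻¹·Kᵀ·(x' − x̄) = [9]
z = y + H·x̄ = [9] + [-6] = [3]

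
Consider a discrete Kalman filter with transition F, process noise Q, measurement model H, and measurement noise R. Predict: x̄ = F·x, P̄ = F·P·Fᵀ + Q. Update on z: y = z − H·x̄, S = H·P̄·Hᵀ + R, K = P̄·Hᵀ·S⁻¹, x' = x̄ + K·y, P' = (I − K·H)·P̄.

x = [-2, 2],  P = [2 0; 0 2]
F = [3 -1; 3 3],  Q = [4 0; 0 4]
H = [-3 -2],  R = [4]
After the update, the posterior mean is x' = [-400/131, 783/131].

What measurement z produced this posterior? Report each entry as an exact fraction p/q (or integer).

z = [-3]

x̄ = F·x = [-8, 0]
P̄ = F·P·Fᵀ + Q = [24 12; 12 40]
S = H·P̄·Hᵀ + R = [524]
K = P̄·Hᵀ·S⁻¹ = [-24/131; -29/131]
x' − x̄ = [648/131, 783/131] = K·y
y = (KᵀK)⁻¹·Kᵀ·(x' − x̄) = [-27]
z = y + H·x̄ = [-27] + [24] = [-3]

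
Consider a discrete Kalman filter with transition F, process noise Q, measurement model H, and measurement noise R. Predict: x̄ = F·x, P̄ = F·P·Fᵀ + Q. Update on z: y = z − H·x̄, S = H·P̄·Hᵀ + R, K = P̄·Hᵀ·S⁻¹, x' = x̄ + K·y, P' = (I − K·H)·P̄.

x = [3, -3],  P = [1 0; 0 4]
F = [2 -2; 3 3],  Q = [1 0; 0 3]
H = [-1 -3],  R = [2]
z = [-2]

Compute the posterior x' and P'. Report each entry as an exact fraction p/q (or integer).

x' = [4494/347, -1260/347]
P' = [6198/347 -2088/347; -2088/347 780/347]

x̄ = F·x = [12, 0]
P̄ = F·P·Fᵀ + Q = [21 -18; -18 48]
y = z − H·x̄ = [10]
S = H·P̄·Hᵀ + R = [347]
K = P̄·Hᵀ·S⁻¹ = [33/347; -126/347]
x' = x̄ + K·y = [4494/347, -1260/347]
P' = (I − K·H)·P̄ = [6198/347 -2088/347; -2088/347 780/347]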